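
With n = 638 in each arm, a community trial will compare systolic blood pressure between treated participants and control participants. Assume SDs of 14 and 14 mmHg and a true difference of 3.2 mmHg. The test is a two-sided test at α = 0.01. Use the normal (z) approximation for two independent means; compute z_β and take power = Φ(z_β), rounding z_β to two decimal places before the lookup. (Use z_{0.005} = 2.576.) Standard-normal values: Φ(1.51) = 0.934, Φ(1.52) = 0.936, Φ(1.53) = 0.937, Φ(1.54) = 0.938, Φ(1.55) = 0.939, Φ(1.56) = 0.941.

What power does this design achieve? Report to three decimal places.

z_β = δ·√(n/(σ₁²+σ₂²)) − z_{α/2}
    = 3.2 · √(638/392) − 2.576
    = 3.2 · 1.27576 − 2.576
    = 4.0824 − 2.576 = 1.5064 → 1.51
Power = Φ(1.51) = 0.934.

Power ≈ 0.934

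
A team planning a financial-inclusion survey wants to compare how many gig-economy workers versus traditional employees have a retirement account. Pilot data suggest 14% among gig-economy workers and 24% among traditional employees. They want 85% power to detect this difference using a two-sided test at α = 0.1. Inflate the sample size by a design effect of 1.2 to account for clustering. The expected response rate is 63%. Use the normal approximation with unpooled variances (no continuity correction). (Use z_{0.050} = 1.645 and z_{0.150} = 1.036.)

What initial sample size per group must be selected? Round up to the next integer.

n = (z_{α/2} + z_β)² · [p₁(1−p₁) + p₂(1−p₂)] / (p₁ − p₂)²
  = (1.645 + 1.036)² · (0.14·0.86 + 0.24·0.76) / (-0.10)²
  = (2.681)² · (0.1204 + 0.1824) / 0.0100
  = 7.1878 · 0.3028 / 0.0100
  = 217.65
Design effect: 1.2 × 217.65 = 261.17.
Adjust for 63% response: 261.17 / 0.63 = 414.56.
Round up → n = 415 per group.

n = 415 per group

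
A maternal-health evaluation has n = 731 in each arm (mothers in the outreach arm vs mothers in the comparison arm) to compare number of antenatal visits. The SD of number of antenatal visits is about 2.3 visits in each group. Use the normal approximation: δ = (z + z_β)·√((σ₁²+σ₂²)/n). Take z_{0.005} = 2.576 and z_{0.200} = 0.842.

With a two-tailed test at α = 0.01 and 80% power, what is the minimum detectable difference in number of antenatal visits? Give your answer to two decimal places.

δ = (z_{α/2} + z_β) · √((σ₁²+σ₂²)/n)
  = (2.576 + 0.842) · √(10.58/731)
  = 3.418 · √0.01447
  = 3.418 · 0.1203
  = 0.4112

Minimum detectable difference ≈ 0.41 visits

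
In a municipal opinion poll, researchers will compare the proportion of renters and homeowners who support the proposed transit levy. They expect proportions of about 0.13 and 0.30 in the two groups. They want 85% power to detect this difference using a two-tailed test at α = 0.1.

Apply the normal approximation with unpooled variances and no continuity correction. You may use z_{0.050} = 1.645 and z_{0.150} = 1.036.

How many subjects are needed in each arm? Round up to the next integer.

n = 81 per group

n = (z_{α/2} + z_β)² · [p₁(1−p₁) + p₂(1−p₂)] / (p₁ − p₂)²
  = (1.645 + 1.036)² · (0.13·0.87 + 0.30·0.70) / (-0.17)²
  = (2.681)² · (0.1131 + 0.2100) / 0.0289
  = 7.1878 · 0.3231 / 0.0289
  = 80.36
Round up → n = 81 per group.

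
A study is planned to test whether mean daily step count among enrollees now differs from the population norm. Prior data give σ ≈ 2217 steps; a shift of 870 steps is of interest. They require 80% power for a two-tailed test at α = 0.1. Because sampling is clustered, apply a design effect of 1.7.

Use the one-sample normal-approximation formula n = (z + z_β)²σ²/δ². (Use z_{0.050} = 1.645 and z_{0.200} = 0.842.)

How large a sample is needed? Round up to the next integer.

n = (z_{α/2} + z_β)² · σ² / δ²
  = (1.645 + 0.842)² · 2217² / 870²
  = 6.1852 · 4915089 / 756900
  = 40.16
Design effect: 1.7 × 40.16 = 68.28.
Round up → n = 69.

n = 69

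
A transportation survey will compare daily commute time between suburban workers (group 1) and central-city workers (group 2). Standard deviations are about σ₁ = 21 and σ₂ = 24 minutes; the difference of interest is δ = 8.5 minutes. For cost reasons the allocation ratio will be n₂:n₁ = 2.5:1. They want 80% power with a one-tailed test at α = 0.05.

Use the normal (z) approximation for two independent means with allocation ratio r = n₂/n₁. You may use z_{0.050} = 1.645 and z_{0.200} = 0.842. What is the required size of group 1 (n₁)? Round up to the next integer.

n₁ = 58

n₁ = (z_α + z_β)² · (σ₁² + σ₂²/r) / δ²
   = (1.645 + 0.842)² · (21² + 24²/2.5) / 8.5²
   = 6.1852 · (441 + 230.4) / 72.25
   = 6.1852 · 671.4 / 72.25
   = 57.48
Round up → n₁ = 58; n₂ = r·n₁ = 2.5 × 58 = 145.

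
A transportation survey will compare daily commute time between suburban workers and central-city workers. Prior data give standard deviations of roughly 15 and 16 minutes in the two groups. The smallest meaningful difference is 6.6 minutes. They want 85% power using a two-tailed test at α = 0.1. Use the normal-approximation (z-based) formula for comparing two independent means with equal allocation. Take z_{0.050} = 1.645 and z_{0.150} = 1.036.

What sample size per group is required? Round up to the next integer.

n = (z_{α/2} + z_β)² · (σ₁² + σ₂²) / δ²
  = (1.645 + 1.036)² · (15² + 16² = 481) / 6.6²
  = 7.1878 · 481 / 43.56
  = 79.37
Round up → n = 80 per group.

n = 80 per group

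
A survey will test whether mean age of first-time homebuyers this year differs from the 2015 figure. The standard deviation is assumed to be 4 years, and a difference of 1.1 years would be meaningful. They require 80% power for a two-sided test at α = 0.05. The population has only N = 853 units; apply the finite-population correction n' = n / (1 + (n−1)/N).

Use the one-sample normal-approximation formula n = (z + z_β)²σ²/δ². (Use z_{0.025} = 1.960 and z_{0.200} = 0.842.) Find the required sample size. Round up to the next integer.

n = 93

n = (z_{α/2} + z_β)² · σ² / δ²
  = (1.960 + 0.842)² · 4² / 1.1²
  = 7.8512 · 16 / 1.21
  = 103.82
Finite-population correction (N = 853): 103.82 / (1 + (103.82 − 1)/853) = 92.65.
Round up → n = 93.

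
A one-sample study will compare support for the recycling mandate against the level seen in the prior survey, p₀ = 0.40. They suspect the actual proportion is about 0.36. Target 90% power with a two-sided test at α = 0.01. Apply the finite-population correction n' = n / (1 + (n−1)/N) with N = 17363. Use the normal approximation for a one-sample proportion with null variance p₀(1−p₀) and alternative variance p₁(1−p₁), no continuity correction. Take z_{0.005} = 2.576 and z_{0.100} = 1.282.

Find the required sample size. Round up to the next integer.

n = [z_{α/2}·√(p₀q₀) + z_β·√(p₁q₁)]² / (p₁ − p₀)²
  = [2.576·√(0.40·0.60) + 1.282·√(0.36·0.64)]² / (-0.04)²
  = [2.576·0.4899 + 1.282·0.4800]² / 0.0016
  = [1.8773]² / 0.0016
  = 2202.75
Finite-population correction (N = 17363): 2202.75 / (1 + (2202.75 − 1)/17363) = 1954.86.
Round up → n = 1955.

n = 1955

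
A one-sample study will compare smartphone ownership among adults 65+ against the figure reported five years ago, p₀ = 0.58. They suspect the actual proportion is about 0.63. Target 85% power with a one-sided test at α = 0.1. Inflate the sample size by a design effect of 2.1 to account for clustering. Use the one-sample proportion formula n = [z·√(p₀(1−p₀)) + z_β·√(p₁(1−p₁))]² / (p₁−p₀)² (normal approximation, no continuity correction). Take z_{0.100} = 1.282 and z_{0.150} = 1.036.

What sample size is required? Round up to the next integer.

n = [z_α·√(p₀q₀) + z_β·√(p₁q₁)]² / (p₁ − p₀)²
  = [1.282·√(0.58·0.42) + 1.036·√(0.63·0.37)]² / (0.05)²
  = [1.282·0.4936 + 1.036·0.4828]² / 0.0025
  = [1.1329]² / 0.0025
  = 513.41
Design effect: 2.1 × 513.41 = 1078.16.
Round up → n = 1079.

n = 1079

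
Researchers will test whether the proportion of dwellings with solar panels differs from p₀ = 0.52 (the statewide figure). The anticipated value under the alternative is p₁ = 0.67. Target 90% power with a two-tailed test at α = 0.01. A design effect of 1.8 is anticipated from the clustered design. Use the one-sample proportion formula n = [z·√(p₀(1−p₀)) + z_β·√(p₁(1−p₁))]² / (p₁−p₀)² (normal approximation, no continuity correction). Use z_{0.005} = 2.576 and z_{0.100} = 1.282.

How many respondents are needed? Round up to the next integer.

n = [z_{α/2}·√(p₀q₀) + z_β·√(p₁q₁)]² / (p₁ − p₀)²
  = [2.576·√(0.52·0.48) + 1.282·√(0.67·0.33)]² / (0.15)²
  = [2.576·0.4996 + 1.282·0.4702]² / 0.0225
  = [1.8898]² / 0.0225
  = 158.72
Design effect: 1.8 × 158.72 = 285.70.
Round up → n = 286.

n = 286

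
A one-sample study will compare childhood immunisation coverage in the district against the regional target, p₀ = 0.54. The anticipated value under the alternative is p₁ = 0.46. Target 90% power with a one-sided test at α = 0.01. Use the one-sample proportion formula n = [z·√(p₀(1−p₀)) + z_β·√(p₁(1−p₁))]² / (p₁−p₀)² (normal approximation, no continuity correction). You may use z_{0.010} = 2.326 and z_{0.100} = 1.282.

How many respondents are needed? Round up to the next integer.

n = 506

n = [z_α·√(p₀q₀) + z_β·√(p₁q₁)]² / (p₁ − p₀)²
  = [2.326·√(0.54·0.46) + 1.282·√(0.46·0.54)]² / (-0.08)²
  = [2.326·0.4984 + 1.282·0.4984]² / 0.0064
  = [1.7982]² / 0.0064
  = 505.25
Round up → n = 506.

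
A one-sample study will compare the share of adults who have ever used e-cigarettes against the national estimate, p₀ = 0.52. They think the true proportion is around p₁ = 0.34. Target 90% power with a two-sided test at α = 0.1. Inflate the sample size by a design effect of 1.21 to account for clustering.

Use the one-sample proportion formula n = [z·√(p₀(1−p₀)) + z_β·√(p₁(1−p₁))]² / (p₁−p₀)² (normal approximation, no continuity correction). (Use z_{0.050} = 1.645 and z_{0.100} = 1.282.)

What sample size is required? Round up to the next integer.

n = [z_{α/2}·√(p₀q₀) + z_β·√(p₁q₁)]² / (p₁ − p₀)²
  = [1.645·√(0.52·0.48) + 1.282·√(0.34·0.66)]² / (-0.18)²
  = [1.645·0.4996 + 1.282·0.4737]² / 0.0324
  = [1.4291]² / 0.0324
  = 63.04
Design effect: 1.21 × 63.04 = 76.28.
Round up → n = 77.

n = 77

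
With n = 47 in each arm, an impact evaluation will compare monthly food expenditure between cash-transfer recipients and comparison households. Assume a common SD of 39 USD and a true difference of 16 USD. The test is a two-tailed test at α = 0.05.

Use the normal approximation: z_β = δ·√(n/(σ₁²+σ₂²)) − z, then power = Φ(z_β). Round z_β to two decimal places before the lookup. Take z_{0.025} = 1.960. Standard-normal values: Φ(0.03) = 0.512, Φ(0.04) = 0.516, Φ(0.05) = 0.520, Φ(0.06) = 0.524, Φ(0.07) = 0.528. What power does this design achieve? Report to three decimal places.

Power ≈ 0.512

z_β = δ·√(n/(σ₁²+σ₂²)) − z_{α/2}
    = 16 · √(47/3042) − 1.960
    = 16 · 0.12430 − 1.960
    = 1.9888 − 1.960 = 0.0288 → 0.03
Power = Φ(0.03) = 0.512.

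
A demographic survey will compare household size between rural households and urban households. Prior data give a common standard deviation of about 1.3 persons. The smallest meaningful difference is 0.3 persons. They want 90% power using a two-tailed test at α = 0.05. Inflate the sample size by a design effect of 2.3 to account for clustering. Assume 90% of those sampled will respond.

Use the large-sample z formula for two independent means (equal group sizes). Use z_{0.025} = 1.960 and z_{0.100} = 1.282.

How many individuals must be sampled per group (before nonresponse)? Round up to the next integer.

n = (z_{α/2} + z_β)² · (σ₁² + σ₂²) / δ²
  = (1.960 + 1.282)² · (2·1.3² = 3.38) / 0.3²
  = 10.5106 · 3.38 / 0.09
  = 394.73
Design effect: 2.3 × 394.73 = 907.88.
Adjust for 90% response: 907.88 / 0.90 = 1008.75.
Round up → n = 1009 per group.

n = 1009 per group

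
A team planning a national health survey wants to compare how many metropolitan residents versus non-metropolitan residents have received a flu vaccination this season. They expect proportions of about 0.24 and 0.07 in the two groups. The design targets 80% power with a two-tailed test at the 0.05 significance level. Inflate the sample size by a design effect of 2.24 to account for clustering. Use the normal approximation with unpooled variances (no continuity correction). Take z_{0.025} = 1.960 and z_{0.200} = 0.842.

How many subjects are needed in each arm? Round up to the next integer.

n = (z_{α/2} + z_β)² · [p₁(1−p₁) + p₂(1−p₂)] / (p₁ − p₂)²
  = (1.960 + 0.842)² · (0.24·0.76 + 0.07·0.93) / (0.17)²
  = (2.802)² · (0.1824 + 0.0651) / 0.0289
  = 7.8512 · 0.2475 / 0.0289
  = 67.24
Design effect: 2.24 × 67.24 = 150.61.
Round up → n = 151 per group.

n = 151 per group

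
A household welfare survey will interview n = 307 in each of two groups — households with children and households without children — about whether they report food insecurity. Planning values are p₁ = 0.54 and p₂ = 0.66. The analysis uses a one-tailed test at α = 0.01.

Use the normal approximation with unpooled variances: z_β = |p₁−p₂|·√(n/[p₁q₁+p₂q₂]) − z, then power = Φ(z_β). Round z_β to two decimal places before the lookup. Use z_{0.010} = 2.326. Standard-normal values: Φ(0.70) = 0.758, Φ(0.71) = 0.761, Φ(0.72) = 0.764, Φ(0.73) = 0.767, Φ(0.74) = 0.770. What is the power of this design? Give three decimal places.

Power ≈ 0.767

z_β = |p₁−p₂|·√(n/[p₁q₁+p₂q₂]) − z_α
    = 0.12 · √(307/0.4728) − 2.326
    = 0.12 · 25.4818 − 2.326
    = 3.0578 − 2.326 = 0.7318 → 0.73
Power = Φ(0.73) = 0.767.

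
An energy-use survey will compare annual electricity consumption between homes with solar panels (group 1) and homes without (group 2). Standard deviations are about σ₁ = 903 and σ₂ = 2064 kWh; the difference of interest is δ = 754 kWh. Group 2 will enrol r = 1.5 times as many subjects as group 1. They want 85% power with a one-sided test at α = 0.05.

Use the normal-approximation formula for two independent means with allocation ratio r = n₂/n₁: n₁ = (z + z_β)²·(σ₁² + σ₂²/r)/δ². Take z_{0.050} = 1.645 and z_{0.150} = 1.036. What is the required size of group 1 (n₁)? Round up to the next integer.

n₁ = (z_α + z_β)² · (σ₁² + σ₂²/r) / δ²
   = (1.645 + 1.036)² · (903² + 2064²/1.5) / 754²
   = 7.1878 · (815409 + 2840064) / 568516
   = 7.1878 · 3655473 / 568516
   = 46.22
Round up → n₁ = 47; n₂ = r·n₁ = 1.5 × 47 = 71.

n₁ = 47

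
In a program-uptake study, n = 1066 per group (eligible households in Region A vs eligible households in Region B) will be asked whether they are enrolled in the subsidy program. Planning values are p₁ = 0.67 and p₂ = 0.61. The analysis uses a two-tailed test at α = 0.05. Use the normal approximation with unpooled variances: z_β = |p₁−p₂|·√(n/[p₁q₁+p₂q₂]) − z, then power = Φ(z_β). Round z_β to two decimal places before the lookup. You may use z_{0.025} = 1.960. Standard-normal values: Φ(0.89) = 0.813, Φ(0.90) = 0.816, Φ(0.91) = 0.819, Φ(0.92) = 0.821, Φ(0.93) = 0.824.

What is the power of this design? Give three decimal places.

Power ≈ 0.824

z_β = |p₁−p₂|·√(n/[p₁q₁+p₂q₂]) − z_{α/2}
    = 0.06 · √(1066/0.4590) − 1.960
    = 0.06 · 48.1917 − 1.960
    = 2.8915 − 1.960 = 0.9315 → 0.93
Power = Φ(0.93) = 0.824.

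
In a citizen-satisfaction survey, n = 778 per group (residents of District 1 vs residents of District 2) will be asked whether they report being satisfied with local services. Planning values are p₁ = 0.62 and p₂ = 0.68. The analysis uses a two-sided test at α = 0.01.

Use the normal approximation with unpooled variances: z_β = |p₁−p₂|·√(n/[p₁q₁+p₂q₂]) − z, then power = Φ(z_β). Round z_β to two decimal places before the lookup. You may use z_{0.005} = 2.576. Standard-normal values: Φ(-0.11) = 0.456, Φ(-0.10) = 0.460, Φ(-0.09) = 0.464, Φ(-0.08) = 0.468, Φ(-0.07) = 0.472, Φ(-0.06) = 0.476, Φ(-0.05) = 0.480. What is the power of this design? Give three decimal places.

z_β = |p₁−p₂|·√(n/[p₁q₁+p₂q₂]) − z_{α/2}
    = 0.06 · √(778/0.4532) − 2.576
    = 0.06 · 41.4329 − 2.576
    = 2.4860 − 2.576 = -0.0900 → -0.09
Power = Φ(-0.09) = 0.464.

Power ≈ 0.464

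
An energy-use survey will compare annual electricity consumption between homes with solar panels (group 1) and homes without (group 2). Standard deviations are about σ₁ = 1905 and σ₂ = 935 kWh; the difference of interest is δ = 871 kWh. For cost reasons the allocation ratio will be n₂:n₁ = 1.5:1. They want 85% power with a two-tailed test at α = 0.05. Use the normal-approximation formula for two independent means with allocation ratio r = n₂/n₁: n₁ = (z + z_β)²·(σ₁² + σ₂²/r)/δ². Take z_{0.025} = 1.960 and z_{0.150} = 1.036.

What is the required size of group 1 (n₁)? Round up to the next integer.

n₁ = (z_{α/2} + z_β)² · (σ₁² + σ₂²/r) / δ²
   = (1.960 + 1.036)² · (1905² + 935²/1.5) / 871²
   = 8.9760 · (3629025 + 582816.7) / 758641
   = 8.9760 · 4211841.7 / 758641
   = 49.83
Round up → n₁ = 50; n₂ = r·n₁ = 1.5 × 50 = 75.

n₁ = 50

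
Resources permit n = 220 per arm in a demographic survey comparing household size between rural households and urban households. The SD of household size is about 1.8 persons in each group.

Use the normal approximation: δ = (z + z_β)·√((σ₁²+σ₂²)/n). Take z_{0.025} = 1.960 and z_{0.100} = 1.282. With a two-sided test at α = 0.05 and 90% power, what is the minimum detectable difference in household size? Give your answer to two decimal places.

Minimum detectable difference ≈ 0.56 persons

δ = (z_{α/2} + z_β) · √((σ₁²+σ₂²)/n)
  = (1.960 + 1.282) · √(6.48/220)
  = 3.242 · √0.02945
  = 3.242 · 0.1716
  = 0.5564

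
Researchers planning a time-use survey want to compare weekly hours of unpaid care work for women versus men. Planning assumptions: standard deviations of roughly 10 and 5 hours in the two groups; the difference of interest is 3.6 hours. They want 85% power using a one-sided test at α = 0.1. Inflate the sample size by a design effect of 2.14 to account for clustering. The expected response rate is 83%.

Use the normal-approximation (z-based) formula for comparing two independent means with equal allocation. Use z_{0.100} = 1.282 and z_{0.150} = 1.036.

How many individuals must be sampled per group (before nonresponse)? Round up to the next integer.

n = 134 per group

n = (z_α + z_β)² · (σ₁² + σ₂²) / δ²
  = (1.282 + 1.036)² · (10² + 5² = 125) / 3.6²
  = 5.3731 · 125 / 12.96
  = 51.82
Design effect: 2.14 × 51.82 = 110.90.
Adjust for 83% response: 110.90 / 0.83 = 133.62.
Round up → n = 134 per group.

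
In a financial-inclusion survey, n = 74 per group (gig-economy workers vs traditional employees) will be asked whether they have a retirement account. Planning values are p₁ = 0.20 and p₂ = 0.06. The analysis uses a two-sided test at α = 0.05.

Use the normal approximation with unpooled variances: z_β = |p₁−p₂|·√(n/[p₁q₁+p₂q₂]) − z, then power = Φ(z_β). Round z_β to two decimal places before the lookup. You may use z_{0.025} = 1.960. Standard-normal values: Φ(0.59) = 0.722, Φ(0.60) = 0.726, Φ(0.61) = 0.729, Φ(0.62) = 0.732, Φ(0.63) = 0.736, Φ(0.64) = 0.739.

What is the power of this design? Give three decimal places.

Power ≈ 0.736

z_β = |p₁−p₂|·√(n/[p₁q₁+p₂q₂]) − z_{α/2}
    = 0.14 · √(74/0.2164) − 1.960
    = 0.14 · 18.4921 − 1.960
    = 2.5889 − 1.960 = 0.6289 → 0.63
Power = Φ(0.63) = 0.736.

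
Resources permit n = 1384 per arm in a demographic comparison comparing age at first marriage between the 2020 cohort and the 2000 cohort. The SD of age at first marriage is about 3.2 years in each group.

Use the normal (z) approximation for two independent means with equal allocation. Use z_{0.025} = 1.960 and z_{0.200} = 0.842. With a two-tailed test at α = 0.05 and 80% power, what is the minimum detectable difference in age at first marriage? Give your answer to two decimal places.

Minimum detectable difference ≈ 0.34 years

δ = (z_{α/2} + z_β) · √((σ₁²+σ₂²)/n)
  = (1.960 + 0.842) · √(20.48/1384)
  = 2.802 · √0.0148
  = 2.802 · 0.1216
  = 0.3409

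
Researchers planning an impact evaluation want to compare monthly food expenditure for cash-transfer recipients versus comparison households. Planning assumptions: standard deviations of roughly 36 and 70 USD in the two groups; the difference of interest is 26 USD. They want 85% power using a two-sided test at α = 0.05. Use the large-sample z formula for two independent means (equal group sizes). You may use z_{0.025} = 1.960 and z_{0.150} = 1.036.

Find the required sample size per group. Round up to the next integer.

n = (z_{α/2} + z_β)² · (σ₁² + σ₂²) / δ²
  = (1.960 + 1.036)² · (36² + 70² = 6196) / 26²
  = 8.9760 · 6196 / 676
  = 82.27
Round up → n = 83 per group.

n = 83 per group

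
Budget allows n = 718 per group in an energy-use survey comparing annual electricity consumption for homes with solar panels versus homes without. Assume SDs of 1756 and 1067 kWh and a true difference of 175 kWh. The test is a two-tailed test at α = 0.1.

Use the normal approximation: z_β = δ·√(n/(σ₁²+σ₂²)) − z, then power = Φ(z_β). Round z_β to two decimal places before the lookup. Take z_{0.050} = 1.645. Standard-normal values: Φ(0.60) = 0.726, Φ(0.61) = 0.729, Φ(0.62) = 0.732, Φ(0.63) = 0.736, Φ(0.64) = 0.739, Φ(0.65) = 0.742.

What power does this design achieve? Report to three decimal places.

Power ≈ 0.739

z_β = δ·√(n/(σ₁²+σ₂²)) − z_{α/2}
    = 175 · √(718/4222025) − 1.645
    = 175 · 0.01304 − 1.645
    = 2.2821 − 1.645 = 0.6371 → 0.64
Power = Φ(0.64) = 0.739.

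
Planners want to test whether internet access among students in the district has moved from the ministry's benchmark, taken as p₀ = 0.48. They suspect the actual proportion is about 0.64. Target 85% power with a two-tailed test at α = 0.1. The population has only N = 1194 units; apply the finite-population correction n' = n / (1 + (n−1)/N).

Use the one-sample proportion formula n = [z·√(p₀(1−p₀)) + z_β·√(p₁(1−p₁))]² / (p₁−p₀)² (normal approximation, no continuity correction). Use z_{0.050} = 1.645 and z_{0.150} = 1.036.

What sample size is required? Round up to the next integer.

n = 65

n = [z_{α/2}·√(p₀q₀) + z_β·√(p₁q₁)]² / (p₁ − p₀)²
  = [1.645·√(0.48·0.52) + 1.036·√(0.64·0.36)]² / (0.16)²
  = [1.645·0.4996 + 1.036·0.4800]² / 0.0256
  = [1.3191]² / 0.0256
  = 67.97
Finite-population correction (N = 1194): 67.97 / (1 + (67.97 − 1)/1194) = 64.36.
Round up → n = 65.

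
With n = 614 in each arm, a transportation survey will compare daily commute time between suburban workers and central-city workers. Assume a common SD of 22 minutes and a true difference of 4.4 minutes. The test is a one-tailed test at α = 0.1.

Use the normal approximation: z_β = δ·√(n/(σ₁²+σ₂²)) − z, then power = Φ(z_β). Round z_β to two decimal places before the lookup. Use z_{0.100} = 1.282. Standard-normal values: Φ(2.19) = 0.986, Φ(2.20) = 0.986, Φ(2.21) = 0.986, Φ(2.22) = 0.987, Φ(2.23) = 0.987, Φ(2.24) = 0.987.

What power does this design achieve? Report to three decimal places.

z_β = δ·√(n/(σ₁²+σ₂²)) − z_α
    = 4.4 · √(614/968) − 1.282
    = 4.4 · 0.79643 − 1.282
    = 3.5043 − 1.282 = 2.2223 → 2.22
Power = Φ(2.22) = 0.987.

Power ≈ 0.987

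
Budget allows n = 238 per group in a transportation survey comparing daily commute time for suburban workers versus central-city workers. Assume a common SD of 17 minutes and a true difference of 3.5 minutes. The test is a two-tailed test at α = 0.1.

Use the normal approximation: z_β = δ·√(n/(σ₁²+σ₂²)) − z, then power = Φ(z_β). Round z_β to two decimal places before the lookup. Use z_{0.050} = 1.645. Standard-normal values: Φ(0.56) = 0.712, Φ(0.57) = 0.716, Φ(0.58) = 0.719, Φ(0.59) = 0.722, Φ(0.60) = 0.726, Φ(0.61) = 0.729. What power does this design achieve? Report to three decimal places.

Power ≈ 0.726

z_β = δ·√(n/(σ₁²+σ₂²)) − z_{α/2}
    = 3.5 · √(238/578) − 1.645
    = 3.5 · 0.64169 − 1.645
    = 2.2459 − 1.645 = 0.6009 → 0.60
Power = Φ(0.60) = 0.726.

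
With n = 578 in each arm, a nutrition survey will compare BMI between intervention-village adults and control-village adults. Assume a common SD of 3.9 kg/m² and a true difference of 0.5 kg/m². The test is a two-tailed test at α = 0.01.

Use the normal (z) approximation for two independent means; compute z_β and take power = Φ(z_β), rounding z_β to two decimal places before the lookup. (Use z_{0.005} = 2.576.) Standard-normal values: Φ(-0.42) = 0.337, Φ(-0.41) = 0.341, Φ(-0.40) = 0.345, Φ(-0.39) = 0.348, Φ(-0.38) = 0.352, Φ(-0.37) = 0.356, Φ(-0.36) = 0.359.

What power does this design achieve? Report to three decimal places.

z_β = δ·√(n/(σ₁²+σ₂²)) − z_{α/2}
    = 0.5 · √(578/30.42) − 2.576
    = 0.5 · 4.35897 − 2.576
    = 2.1795 − 2.576 = -0.3965 → -0.40
Power = Φ(-0.40) = 0.345.

Power ≈ 0.345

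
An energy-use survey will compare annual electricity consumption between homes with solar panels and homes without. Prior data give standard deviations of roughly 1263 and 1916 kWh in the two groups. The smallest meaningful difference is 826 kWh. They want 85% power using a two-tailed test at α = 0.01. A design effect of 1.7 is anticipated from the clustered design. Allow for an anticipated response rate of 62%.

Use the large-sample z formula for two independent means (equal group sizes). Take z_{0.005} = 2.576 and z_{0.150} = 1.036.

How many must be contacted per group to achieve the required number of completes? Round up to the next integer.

n = 277 per group

n = (z_{α/2} + z_β)² · (σ₁² + σ₂²) / δ²
  = (2.576 + 1.036)² · (1263² + 1916² = 5266225) / 826²
  = 13.0465 · 5266225 / 682276
  = 100.70
Design effect: 1.7 × 100.70 = 171.19.
Adjust for 62% response: 171.19 / 0.62 = 276.12.
Round up → n = 277 per group.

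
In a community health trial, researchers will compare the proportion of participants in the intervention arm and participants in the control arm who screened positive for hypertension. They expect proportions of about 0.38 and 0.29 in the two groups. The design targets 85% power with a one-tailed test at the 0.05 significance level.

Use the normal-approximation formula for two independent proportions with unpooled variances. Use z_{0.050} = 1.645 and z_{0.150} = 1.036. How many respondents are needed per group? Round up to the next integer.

n = (z_α + z_β)² · [p₁(1−p₁) + p₂(1−p₂)] / (p₁ − p₂)²
  = (1.645 + 1.036)² · (0.38·0.62 + 0.29·0.71) / (0.09)²
  = (2.681)² · (0.2356 + 0.2059) / 0.0081
  = 7.1878 · 0.4415 / 0.0081
  = 391.78
Round up → n = 392 per group.

n = 392 per group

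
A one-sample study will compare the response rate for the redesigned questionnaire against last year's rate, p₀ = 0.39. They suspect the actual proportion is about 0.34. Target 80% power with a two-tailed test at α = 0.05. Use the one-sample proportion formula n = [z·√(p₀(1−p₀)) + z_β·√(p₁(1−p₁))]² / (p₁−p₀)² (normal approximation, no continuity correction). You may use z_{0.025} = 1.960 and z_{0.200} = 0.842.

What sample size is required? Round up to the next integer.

n = 735

n = [z_{α/2}·√(p₀q₀) + z_β·√(p₁q₁)]² / (p₁ − p₀)²
  = [1.960·√(0.39·0.61) + 0.842·√(0.34·0.66)]² / (-0.05)²
  = [1.960·0.4877 + 0.842·0.4737]² / 0.0025
  = [1.3549]² / 0.0025
  = 734.25
Round up → n = 735.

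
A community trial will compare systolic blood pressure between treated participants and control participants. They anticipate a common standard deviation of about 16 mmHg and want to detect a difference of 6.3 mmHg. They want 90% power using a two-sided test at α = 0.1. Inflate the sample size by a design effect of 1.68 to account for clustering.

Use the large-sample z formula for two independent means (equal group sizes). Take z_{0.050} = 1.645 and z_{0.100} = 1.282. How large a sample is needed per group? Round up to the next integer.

n = 186 per group

n = (z_{α/2} + z_β)² · (σ₁² + σ₂²) / δ²
  = (1.645 + 1.282)² · (2·16² = 512) / 6.3²
  = 8.5673 · 512 / 39.69
  = 110.52
Design effect: 1.68 × 110.52 = 185.67.
Round up → n = 186 per group.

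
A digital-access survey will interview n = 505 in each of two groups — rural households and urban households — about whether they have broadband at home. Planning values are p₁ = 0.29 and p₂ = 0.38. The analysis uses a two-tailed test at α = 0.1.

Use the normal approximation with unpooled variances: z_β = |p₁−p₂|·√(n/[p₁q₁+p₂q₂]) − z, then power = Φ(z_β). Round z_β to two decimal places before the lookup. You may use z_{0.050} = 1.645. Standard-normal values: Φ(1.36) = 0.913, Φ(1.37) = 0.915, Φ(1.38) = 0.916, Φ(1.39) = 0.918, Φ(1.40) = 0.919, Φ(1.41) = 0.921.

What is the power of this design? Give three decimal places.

z_β = |p₁−p₂|·√(n/[p₁q₁+p₂q₂]) − z_{α/2}
    = 0.09 · √(505/0.4415) − 1.645
    = 0.09 · 33.8205 − 1.645
    = 3.0438 − 1.645 = 1.3988 → 1.40
Power = Φ(1.40) = 0.919.

Power ≈ 0.919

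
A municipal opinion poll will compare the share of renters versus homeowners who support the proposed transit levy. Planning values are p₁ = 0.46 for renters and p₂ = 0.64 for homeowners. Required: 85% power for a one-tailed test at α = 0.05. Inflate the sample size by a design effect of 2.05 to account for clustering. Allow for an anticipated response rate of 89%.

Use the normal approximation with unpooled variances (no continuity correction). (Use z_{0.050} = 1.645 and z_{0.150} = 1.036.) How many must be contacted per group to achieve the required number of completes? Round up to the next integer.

n = (z_α + z_β)² · [p₁(1−p₁) + p₂(1−p₂)] / (p₁ − p₂)²
  = (1.645 + 1.036)² · (0.46·0.54 + 0.64·0.36) / (-0.18)²
  = (2.681)² · (0.2484 + 0.2304) / 0.0324
  = 7.1878 · 0.4788 / 0.0324
  = 106.22
Design effect: 2.05 × 106.22 = 217.75.
Adjust for 89% response: 217.75 / 0.89 = 244.66.
Round up → n = 245 per group.

n = 245 per group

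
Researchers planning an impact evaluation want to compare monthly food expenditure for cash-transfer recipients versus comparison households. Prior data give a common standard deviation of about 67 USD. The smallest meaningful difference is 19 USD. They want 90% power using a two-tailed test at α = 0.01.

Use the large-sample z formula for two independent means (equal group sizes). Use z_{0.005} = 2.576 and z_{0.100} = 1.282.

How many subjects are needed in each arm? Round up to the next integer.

n = 371 per group

n = (z_{α/2} + z_β)² · (σ₁² + σ₂²) / δ²
  = (2.576 + 1.282)² · (2·67² = 8978) / 19²
  = 14.8842 · 8978 / 361
  = 370.17
Round up → n = 371 per group.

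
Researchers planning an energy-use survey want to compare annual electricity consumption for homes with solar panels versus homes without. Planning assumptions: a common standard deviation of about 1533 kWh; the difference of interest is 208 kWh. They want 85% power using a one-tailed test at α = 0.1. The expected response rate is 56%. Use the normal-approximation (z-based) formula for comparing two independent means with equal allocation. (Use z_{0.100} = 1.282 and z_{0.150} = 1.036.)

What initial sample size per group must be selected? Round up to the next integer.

n = (z_α + z_β)² · (σ₁² + σ₂²) / δ²
  = (1.282 + 1.036)² · (2·1533² = 4700178) / 208²
  = 5.3731 · 4700178 / 43264
  = 583.73
Adjust for 56% response: 583.73 / 0.56 = 1042.38.
Round up → n = 1043 per group.

n = 1043 per group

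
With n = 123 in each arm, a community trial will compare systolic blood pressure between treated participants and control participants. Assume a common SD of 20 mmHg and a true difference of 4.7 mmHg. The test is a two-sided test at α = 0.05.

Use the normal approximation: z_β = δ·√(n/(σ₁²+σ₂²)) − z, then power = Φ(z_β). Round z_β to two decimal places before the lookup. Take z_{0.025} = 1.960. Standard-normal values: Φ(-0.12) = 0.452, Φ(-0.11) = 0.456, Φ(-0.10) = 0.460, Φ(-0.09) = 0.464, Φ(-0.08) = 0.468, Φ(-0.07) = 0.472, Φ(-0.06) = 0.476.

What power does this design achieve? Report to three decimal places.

Power ≈ 0.452

z_β = δ·√(n/(σ₁²+σ₂²)) − z_{α/2}
    = 4.7 · √(123/800) − 1.960
    = 4.7 · 0.39211 − 1.960
    = 1.8429 − 1.960 = -0.1171 → -0.12
Power = Φ(-0.12) = 0.452.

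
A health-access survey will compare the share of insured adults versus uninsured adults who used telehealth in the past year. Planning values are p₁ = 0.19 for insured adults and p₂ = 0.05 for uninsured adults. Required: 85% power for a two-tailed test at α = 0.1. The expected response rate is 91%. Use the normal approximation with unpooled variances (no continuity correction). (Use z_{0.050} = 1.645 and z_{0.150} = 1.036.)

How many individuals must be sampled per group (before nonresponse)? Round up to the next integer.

n = 82 per group

n = (z_{α/2} + z_β)² · [p₁(1−p₁) + p₂(1−p₂)] / (p₁ − p₂)²
  = (1.645 + 1.036)² · (0.19·0.81 + 0.05·0.95) / (0.14)²
  = (2.681)² · (0.1539 + 0.0475) / 0.0196
  = 7.1878 · 0.2014 / 0.0196
  = 73.86
Adjust for 91% response: 73.86 / 0.91 = 81.16.
Round up → n = 82 per group.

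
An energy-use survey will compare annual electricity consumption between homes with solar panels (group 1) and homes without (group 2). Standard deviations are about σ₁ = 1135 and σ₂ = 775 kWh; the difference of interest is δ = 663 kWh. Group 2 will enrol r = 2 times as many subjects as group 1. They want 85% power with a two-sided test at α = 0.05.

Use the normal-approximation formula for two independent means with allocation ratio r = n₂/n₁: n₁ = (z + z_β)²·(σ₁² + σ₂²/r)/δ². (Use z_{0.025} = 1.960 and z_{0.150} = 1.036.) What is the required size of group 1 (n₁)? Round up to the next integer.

n₁ = 33

n₁ = (z_{α/2} + z_β)² · (σ₁² + σ₂²/r) / δ²
   = (1.960 + 1.036)² · (1135² + 775²/2) / 663²
   = 8.9760 · (1288225 + 300312.5) / 439569
   = 8.9760 · 1588537.5 / 439569
   = 32.44
Round up → n₁ = 33; n₂ = r·n₁ = 2 × 33 = 66.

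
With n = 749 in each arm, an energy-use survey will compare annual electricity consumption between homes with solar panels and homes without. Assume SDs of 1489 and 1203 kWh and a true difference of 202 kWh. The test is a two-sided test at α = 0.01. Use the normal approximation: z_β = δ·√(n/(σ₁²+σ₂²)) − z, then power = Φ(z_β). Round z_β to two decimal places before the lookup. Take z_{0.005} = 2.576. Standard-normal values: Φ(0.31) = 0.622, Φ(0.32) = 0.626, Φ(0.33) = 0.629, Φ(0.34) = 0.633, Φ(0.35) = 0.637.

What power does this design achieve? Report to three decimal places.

Power ≈ 0.622

z_β = δ·√(n/(σ₁²+σ₂²)) − z_{α/2}
    = 202 · √(749/3664330) − 2.576
    = 202 · 0.01430 − 2.576
    = 2.8880 − 2.576 = 0.3120 → 0.31
Power = Φ(0.31) = 0.622.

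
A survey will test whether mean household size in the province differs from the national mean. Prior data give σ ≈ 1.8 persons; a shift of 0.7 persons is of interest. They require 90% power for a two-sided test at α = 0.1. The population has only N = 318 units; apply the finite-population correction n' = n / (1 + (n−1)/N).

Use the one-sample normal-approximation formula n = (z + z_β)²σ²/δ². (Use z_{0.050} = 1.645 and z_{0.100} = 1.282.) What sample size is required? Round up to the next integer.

n = (z_{α/2} + z_β)² · σ² / δ²
  = (1.645 + 1.282)² · 1.8² / 0.7²
  = 8.5673 · 3.24 / 0.49
  = 56.65
Finite-population correction (N = 318): 56.65 / (1 + (56.65 − 1)/318) = 48.21.
Round up → n = 49.

n = 49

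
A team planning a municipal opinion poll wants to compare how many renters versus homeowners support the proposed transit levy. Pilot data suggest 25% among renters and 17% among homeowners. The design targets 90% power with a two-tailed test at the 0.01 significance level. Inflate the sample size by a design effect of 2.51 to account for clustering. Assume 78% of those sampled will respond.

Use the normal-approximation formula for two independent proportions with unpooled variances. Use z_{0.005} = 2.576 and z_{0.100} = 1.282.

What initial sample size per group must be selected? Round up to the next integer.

n = (z_{α/2} + z_β)² · [p₁(1−p₁) + p₂(1−p₂)] / (p₁ − p₂)²
  = (2.576 + 1.282)² · (0.25·0.75 + 0.17·0.83) / (0.08)²
  = (3.858)² · (0.1875 + 0.1411) / 0.0064
  = 14.8842 · 0.3286 / 0.0064
  = 764.21
Design effect: 2.51 × 764.21 = 1918.16.
Adjust for 78% response: 1918.16 / 0.78 = 2459.18.
Round up → n = 2460 per group.

n = 2460 per group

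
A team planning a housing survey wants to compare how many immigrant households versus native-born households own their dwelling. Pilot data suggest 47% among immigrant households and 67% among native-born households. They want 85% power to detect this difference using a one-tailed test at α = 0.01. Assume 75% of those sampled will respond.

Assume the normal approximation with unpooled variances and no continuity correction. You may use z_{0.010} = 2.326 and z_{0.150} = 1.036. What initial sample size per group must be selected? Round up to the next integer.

n = 178 per group

n = (z_α + z_β)² · [p₁(1−p₁) + p₂(1−p₂)] / (p₁ − p₂)²
  = (2.326 + 1.036)² · (0.47·0.53 + 0.67·0.33) / (-0.20)²
  = (3.362)² · (0.2491 + 0.2211) / 0.0400
  = 11.3030 · 0.4702 / 0.0400
  = 132.87
Adjust for 75% response: 132.87 / 0.75 = 177.16.
Round up → n = 178 per group.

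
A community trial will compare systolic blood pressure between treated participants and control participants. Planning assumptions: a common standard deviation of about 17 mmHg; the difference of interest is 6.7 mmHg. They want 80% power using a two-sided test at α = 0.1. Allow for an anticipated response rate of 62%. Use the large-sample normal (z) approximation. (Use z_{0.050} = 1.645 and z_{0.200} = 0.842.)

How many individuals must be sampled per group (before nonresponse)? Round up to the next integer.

n = (z_{α/2} + z_β)² · (σ₁² + σ₂²) / δ²
  = (1.645 + 0.842)² · (2·17² = 578) / 6.7²
  = 6.1852 · 578 / 44.89
  = 79.64
Adjust for 62% response: 79.64 / 0.62 = 128.45.
Round up → n = 129 per group.

n = 129 per group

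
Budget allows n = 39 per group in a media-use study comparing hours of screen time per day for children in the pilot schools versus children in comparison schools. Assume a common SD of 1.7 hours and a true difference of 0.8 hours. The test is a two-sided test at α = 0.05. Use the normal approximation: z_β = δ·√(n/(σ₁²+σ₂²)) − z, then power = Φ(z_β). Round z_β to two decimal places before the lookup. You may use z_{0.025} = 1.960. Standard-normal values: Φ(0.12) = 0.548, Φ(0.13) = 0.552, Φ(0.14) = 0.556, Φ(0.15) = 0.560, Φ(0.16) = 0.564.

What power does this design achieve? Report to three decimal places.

z_β = δ·√(n/(σ₁²+σ₂²)) − z_{α/2}
    = 0.8 · √(39/5.78) − 1.960
    = 0.8 · 2.59758 − 1.960
    = 2.0781 − 1.960 = 0.1181 → 0.12
Power = Φ(0.12) = 0.548.

Power ≈ 0.548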